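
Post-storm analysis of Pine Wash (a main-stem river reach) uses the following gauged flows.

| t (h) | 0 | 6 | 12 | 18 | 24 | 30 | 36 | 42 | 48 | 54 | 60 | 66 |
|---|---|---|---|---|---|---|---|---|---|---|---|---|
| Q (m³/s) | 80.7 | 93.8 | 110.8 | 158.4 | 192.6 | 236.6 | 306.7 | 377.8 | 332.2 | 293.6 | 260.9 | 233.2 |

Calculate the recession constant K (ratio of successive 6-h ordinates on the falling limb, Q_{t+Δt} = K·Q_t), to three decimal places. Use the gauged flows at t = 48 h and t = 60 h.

Using the recession-limb readings at t = 48 h and t = 60 h: Q falls from 332.2 to 260.9 m³/s over 2 intervals.
K = (Q₂/Q₁)^(1/2) = (260.9/332.2)^(1/2) = 0.886.

K ≈ 0.886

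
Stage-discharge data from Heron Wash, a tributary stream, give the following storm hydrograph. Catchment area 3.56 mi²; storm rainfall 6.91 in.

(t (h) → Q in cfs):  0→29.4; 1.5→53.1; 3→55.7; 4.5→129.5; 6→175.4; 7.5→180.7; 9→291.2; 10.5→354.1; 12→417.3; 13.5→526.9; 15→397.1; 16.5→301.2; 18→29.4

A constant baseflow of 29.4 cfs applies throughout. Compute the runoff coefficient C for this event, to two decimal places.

ΣQ_DR = 2559 cfs; V = ΣQ_DR·Δt = 1.382 × 10^7 ft³.
Runoff depth d = V / A = 1.671 in.
C = d / P = 1.671 / 6.91 = 0.24.

C ≈ 0.24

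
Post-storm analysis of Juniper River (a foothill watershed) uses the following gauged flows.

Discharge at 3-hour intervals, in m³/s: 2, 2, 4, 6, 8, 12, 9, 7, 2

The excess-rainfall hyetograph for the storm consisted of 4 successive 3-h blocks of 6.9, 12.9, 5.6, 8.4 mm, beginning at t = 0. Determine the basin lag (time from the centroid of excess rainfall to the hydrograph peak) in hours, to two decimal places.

Centroid of excess rainfall: t_c = Σ P_i·t̄_i / ΣP_i = 5.8757 h (block centres at 1.5, 4.5, 7.5, 10.5 h).
Hydrograph peak occurs at t = 15 h, so basin lag t_L = 15 − 5.8757 = 9.12 h.

t_L ≈ 9.12 h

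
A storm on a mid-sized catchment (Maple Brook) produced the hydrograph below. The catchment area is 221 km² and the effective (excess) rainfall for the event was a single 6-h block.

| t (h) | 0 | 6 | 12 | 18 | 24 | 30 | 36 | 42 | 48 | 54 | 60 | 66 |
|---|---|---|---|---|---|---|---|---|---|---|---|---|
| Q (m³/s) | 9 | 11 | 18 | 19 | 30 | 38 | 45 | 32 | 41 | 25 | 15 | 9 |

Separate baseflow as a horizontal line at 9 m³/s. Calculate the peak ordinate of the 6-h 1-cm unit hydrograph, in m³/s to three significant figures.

Direct runoff: 0.0, 2.0, 9.0, 10.0, 21.0, 29.0, 36.0, 23.0, 32.0, 16.0, 6.0, 0.0 m³/s; ΣQ_DR = 184.0 m³/s, peak = 36.0 m³/s.
Runoff depth d = ΣQ_DR·Δt / A = 184.0 × 21600 / (221 km²) = 17.98 mm.
The 1-cm UH is the DRH scaled by (10 mm)/d, so U_p = 36.0 × 10/17.98 = 20.0 m³/s.

U_p ≈ 20.0 m³/s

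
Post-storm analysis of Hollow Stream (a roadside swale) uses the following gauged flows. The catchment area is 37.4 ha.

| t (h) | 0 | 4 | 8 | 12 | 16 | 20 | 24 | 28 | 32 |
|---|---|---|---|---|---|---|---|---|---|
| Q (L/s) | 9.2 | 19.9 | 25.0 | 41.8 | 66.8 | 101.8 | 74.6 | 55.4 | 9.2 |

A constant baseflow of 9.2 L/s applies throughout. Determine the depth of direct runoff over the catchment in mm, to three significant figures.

Direct runoff: 0.0, 10.7, 15.8, 32.6, 57.6, 92.6, 65.4, 46.2, 0.0 L/s; ΣQ_DR = 320.9 L/s.
V = ΣQ_DR · Δt = 320.9 × 14400 s = 4.621 × 10^6 L.
Over A = 37.4 ha, depth = V / A = 12.4 mm.

d ≈ 12.4 mm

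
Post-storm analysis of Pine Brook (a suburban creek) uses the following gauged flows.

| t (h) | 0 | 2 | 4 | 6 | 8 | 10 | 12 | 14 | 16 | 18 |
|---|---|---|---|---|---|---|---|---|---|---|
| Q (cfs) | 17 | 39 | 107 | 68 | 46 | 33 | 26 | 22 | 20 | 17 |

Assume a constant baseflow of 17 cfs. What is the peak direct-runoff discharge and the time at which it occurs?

Subtracting baseflow gives direct-runoff ordinates: 0.0, 22.0, 90.0, 51.0, 29.0, 16.0, 9.0, 5.0, 3.0, 0.0 cfs.
The maximum is 90.0 cfs, occurring at the reading for t = 4 h.

Q_p = 90.0 cfs at t = 4 h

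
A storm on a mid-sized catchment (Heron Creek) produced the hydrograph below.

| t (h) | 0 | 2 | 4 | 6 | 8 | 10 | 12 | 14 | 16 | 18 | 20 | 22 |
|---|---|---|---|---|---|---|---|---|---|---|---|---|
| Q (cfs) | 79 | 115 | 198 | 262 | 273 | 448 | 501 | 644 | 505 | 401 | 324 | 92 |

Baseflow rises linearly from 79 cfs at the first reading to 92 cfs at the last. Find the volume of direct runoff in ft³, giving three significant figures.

Direct-runoff ordinates (Q − Q_b): 0.00, 34.82, 116.64, 179.45, 189.27, 363.09, 414.91, 556.73, 416.55, 311.36, 233.18, 0.00 cfs.
ΣQ_DR = 2816 cfs.
With Δt = 2 h = 7200 s, V = ΣQ_DR · Δt = 2816 × 7200 = 2.03 × 10^7 ft³.

V ≈ 2.03 × 10^7 ft³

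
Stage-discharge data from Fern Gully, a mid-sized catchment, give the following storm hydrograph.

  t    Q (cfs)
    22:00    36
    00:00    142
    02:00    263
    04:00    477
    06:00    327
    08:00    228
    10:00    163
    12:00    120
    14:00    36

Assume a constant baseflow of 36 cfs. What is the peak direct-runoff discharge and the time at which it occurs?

Q_p = 441.0 cfs at t = 04:00

Subtracting baseflow gives direct-runoff ordinates: 0.0, 106.0, 227.0, 441.0, 291.0, 192.0, 127.0, 84.0, 0.0 cfs.
The maximum is 441.0 cfs, occurring at the reading for t = 04:00.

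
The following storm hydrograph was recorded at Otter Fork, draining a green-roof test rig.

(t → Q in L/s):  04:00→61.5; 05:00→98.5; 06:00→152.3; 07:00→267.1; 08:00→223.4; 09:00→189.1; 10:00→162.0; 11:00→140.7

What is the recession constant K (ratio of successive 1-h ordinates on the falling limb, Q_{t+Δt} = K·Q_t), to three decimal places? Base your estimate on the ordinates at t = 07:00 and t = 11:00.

Using the recession-limb readings at t = 07:00 and t = 11:00: Q falls from 267.1 to 140.7 L/s over 4 intervals.
K = (Q₂/Q₁)^(1/4) = (140.7/267.1)^(1/4) = 0.852.

K ≈ 0.852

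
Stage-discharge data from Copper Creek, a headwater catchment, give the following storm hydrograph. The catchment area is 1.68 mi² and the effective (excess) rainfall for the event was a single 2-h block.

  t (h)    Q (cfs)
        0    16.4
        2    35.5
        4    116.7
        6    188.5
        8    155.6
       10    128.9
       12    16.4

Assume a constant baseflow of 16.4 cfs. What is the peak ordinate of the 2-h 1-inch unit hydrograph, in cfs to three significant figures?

Direct runoff: 0.0, 19.1, 100.3, 172.1, 139.2, 112.5, 0.0 cfs; ΣQ_DR = 543.2 cfs, peak = 172.1 cfs.
Runoff depth d = ΣQ_DR·Δt / A = 543.2 × 7200 / (1.68 mi²) = 1.002 in.
The 1-inch UH is the DRH scaled by (1 in)/d, so U_p = 172.1 × 1/1.002 = 172 cfs.

U_p ≈ 172 cfs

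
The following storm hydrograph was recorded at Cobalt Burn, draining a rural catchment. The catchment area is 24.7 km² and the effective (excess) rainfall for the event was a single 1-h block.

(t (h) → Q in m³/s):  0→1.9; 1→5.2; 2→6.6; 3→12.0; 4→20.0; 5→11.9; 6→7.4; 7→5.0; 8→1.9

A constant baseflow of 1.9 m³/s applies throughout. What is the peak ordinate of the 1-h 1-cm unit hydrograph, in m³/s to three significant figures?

U_p ≈ 22.7 m³/s

Direct runoff: 0.0, 3.3, 4.7, 10.1, 18.1, 10.0, 5.5, 3.1, 0.0 m³/s; ΣQ_DR = 54.80 m³/s, peak = 18.1 m³/s.
Runoff depth d = ΣQ_DR·Δt / A = 54.80 × 3600 / (24.7 km²) = 7.987 mm.
The 1-cm UH is the DRH scaled by (10 mm)/d, so U_p = 18.1 × 10/7.987 = 22.7 m³/s.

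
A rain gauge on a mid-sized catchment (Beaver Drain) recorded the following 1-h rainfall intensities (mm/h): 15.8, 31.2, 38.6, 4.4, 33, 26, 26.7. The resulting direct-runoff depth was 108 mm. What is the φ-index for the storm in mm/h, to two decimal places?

Only the 6 blocks with intensity above φ contribute runoff: 15.8, 31.2, 38.6, 33, 26, 26.7 mm/h.
Σ(I−φ)·Δt = d  ⇒  (15.8+31.2+38.6+33+26+26.7 − 6φ)·1 = 108
φ = (171.3 − 108/1) / 6 = 10.55 mm/h.

φ ≈ 10.55 mm/h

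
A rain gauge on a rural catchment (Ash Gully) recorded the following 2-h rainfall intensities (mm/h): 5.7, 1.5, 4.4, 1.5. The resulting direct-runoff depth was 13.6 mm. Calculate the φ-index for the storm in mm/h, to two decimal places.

Only the 2 blocks with intensity above φ contribute runoff: 5.7, 4.4 mm/h.
Σ(I−φ)·Δt = d  ⇒  (5.7+4.4 − 2φ)·2 = 13.6
φ = (10.10 − 13.6/2) / 2 = 1.65 mm/h.

φ ≈ 1.65 mm/h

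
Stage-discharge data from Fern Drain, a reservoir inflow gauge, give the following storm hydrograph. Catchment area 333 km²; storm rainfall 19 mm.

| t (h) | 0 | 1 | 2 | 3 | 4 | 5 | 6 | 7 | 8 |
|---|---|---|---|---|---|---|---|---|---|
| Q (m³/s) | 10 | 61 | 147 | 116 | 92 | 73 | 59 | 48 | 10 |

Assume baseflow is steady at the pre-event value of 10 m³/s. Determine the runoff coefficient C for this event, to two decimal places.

C ≈ 0.30

ΣQ_DR = 526.0 m³/s; V = ΣQ_DR·Δt = 1.894 × 10^6 m³.
Runoff depth d = V / A = 5.686 mm.
C = d / P = 5.686 / 19 = 0.30.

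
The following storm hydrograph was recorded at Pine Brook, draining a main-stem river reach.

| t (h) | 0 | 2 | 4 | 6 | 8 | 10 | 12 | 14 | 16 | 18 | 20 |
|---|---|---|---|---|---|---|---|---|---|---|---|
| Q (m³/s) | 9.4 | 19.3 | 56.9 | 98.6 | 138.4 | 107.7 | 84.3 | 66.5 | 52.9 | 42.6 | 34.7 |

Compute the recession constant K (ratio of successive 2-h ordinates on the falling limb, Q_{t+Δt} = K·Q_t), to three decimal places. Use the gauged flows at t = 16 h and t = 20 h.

Using the recession-limb readings at t = 16 h and t = 20 h: Q falls from 52.9 to 34.7 m³/s over 2 intervals.
K = (Q₂/Q₁)^(1/2) = (34.7/52.9)^(1/2) = 0.810.

K ≈ 0.810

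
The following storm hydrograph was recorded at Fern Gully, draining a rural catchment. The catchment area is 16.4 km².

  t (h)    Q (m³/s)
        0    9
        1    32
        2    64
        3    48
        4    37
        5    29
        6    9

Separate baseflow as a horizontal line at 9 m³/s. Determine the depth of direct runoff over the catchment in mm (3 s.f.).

Direct runoff: 0.0, 23.0, 55.0, 39.0, 28.0, 20.0, 0.0 m³/s; ΣQ_DR = 165.0 m³/s.
V = ΣQ_DR · Δt = 165.0 × 3600 s = 5.940 × 10^5 m³.
Over A = 16.4 km², depth = V / A = 36.2 mm.

d ≈ 36.2 mm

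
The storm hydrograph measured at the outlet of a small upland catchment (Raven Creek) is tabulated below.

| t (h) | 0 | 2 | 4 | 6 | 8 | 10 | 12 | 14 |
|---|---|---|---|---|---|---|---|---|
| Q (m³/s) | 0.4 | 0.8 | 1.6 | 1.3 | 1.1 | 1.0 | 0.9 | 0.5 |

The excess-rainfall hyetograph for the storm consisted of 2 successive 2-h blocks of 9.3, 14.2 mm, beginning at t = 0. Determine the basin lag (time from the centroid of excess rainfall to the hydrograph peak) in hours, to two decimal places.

t_L ≈ 1.79 h

Centroid of excess rainfall: t_c = Σ P_i·t̄_i / ΣP_i = 2.2085 h (block centres at 1, 3 h).
Hydrograph peak occurs at t = 4 h, so basin lag t_L = 4 − 2.2085 = 1.79 h.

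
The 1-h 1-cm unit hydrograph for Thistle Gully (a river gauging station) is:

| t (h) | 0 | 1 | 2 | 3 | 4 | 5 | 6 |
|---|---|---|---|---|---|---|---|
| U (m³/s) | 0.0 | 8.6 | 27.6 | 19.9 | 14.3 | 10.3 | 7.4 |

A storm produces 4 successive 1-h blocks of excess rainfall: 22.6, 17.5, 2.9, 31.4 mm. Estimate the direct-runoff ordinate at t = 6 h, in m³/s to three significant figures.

By discrete convolution, Q_j = Σ (P_i / 10 mm) · U_{j−i}.
At t = 6 h (j=6): Q = (22.6/10)·7.4 + (17.5/10)·10.3 + (2.9/10)·14.3 + (31.4/10)·19.9 = 101 m³/s.

Q ≈ 101 m³/s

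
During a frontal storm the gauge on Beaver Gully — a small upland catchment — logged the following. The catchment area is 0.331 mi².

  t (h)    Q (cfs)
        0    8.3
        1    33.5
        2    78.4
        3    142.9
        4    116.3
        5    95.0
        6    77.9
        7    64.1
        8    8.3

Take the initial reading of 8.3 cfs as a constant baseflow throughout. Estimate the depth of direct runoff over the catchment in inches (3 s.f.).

d ≈ 2.57 in

Direct runoff: 0.0, 25.2, 70.1, 134.6, 108.0, 86.7, 69.6, 55.8, 0.0 cfs; ΣQ_DR = 550.0 cfs.
V = ΣQ_DR · Δt = 550.0 × 3600 s = 1.980 × 10^6 ft³.
Over A = 0.331 mi², depth = V / A = 2.57 in.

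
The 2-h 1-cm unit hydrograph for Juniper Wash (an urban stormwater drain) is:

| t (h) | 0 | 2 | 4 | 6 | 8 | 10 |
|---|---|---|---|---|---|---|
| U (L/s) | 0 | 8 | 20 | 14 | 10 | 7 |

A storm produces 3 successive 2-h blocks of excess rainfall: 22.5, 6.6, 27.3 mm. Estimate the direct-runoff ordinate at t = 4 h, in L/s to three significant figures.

Q ≈ 50.3 L/s

By discrete convolution, Q_j = Σ (P_i / 10 mm) · U_{j−i}.
At t = 4 h (j=2): Q = (22.5/10)·20 + (6.6/10)·8 + (27.3/10)·0 = 50.3 L/s.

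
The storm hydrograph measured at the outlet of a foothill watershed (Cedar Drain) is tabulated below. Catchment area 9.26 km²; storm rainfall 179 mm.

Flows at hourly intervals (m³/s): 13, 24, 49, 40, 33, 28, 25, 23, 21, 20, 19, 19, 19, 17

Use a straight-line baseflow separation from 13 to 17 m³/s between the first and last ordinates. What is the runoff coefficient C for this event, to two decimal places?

C ≈ 0.30

ΣQ_DR = 140.0 m³/s; V = ΣQ_DR·Δt = 5.040 × 10^5 m³.
Runoff depth d = V / A = 54.43 mm.
C = d / P = 54.43 / 179 = 0.30.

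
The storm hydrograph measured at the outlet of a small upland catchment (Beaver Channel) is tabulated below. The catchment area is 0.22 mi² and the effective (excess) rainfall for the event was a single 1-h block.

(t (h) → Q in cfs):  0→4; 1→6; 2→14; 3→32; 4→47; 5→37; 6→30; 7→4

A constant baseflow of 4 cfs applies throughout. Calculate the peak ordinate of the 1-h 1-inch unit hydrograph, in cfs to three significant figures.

Direct runoff: 0.0, 2.0, 10.0, 28.0, 43.0, 33.0, 26.0, 0.0 cfs; ΣQ_DR = 142.0 cfs, peak = 43.0 cfs.
Runoff depth d = ΣQ_DR·Δt / A = 142.0 × 3600 / (0.22 mi²) = 1.000 in.
The 1-inch UH is the DRH scaled by (1 in)/d, so U_p = 43.0 × 1/1.000 = 43.0 cfs.

U_p ≈ 43.0 cfs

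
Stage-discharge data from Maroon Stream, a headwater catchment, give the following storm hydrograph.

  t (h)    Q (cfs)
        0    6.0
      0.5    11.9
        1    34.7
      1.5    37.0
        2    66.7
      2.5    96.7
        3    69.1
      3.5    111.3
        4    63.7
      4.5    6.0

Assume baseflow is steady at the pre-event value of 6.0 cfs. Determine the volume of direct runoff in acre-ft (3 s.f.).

V ≈ 18.3 acre-ft

Direct-runoff ordinates (Q − Q_b): 0.0, 5.9, 28.7, 31.0, 60.7, 90.7, 63.1, 105.3, 57.7, 0.0 cfs.
ΣQ_DR = 443.1 cfs.
With Δt = 0.5 h = 1800 s, V = ΣQ_DR · Δt = 443.1 × 1800 = 7.98 × 10^5 ft³ = 18.3 acre-ft.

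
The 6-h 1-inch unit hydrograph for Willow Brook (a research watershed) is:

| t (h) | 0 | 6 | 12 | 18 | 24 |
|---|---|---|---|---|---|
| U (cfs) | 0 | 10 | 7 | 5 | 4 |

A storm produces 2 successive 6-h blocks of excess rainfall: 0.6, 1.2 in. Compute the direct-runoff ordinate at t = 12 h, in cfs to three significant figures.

Q ≈ 16.2 cfs

By discrete convolution, Q_j = Σ (P_i / 1 in) · U_{j−i}.
At t = 12 h (j=2): Q = (0.6/1)·7 + (1.2/1)·10 = 16.2 cfs.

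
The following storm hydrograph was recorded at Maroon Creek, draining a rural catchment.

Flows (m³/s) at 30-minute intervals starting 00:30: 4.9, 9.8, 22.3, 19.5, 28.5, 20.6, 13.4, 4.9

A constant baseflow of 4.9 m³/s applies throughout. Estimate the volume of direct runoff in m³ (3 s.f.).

Direct-runoff ordinates (Q − Q_b): 0.0, 4.9, 17.4, 14.6, 23.6, 15.7, 8.5, 0.0 m³/s.
ΣQ_DR = 84.70 m³/s.
With Δt = 0.5 h = 1800 s, V = ΣQ_DR · Δt = 84.70 × 1800 = 1.52 × 10^5 m³.

V ≈ 1.52 × 10^5 m³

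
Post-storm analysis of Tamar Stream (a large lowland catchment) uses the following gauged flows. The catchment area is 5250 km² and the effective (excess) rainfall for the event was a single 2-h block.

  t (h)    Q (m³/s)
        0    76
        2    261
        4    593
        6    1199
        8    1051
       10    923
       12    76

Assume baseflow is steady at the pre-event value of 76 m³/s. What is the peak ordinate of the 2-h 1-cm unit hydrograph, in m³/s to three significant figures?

U_p ≈ 2250 m³/s

Direct runoff: 0.0, 185.0, 517.0, 1123.0, 975.0, 847.0, 0.0 m³/s; ΣQ_DR = 3647 m³/s, peak = 1123.0 m³/s.
Runoff depth d = ΣQ_DR·Δt / A = 3647 × 7200 / (5250 km²) = 5.002 mm.
The 1-cm UH is the DRH scaled by (10 mm)/d, so U_p = 1123.0 × 10/5.002 = 2250 m³/s.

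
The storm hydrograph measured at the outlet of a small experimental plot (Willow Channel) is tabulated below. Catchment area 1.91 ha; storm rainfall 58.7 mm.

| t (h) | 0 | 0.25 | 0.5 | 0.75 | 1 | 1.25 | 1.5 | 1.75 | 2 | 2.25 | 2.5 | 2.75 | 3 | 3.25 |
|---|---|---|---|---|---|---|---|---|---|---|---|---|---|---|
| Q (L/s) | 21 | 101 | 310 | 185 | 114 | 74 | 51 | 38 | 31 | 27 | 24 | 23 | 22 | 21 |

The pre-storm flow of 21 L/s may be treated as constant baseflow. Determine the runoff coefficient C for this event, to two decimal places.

C ≈ 0.60

ΣQ_DR = 748.0 L/s; V = ΣQ_DR·Δt = 6.732 × 10^5 L.
Runoff depth d = V / A = 35.25 mm.
C = d / P = 35.25 / 58.7 = 0.60.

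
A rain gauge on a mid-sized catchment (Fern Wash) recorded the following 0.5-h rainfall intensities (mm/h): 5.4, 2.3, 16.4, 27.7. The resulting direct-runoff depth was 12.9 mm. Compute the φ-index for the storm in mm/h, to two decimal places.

φ ≈ 9.15 mm/h

Only the 2 blocks with intensity above φ contribute runoff: 16.4, 27.7 mm/h.
Σ(I−φ)·Δt = d  ⇒  (16.4+27.7 − 2φ)·0.5 = 12.9
φ = (44.10 − 12.9/0.5) / 2 = 9.15 mm/h.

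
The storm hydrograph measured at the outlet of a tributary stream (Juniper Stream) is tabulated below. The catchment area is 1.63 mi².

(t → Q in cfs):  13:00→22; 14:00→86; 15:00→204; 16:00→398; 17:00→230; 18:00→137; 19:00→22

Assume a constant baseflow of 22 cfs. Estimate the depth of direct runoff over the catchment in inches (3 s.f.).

d ≈ 0.898 in

Direct runoff: 0.0, 64.0, 182.0, 376.0, 208.0, 115.0, 0.0 cfs; ΣQ_DR = 945.0 cfs.
V = ΣQ_DR · Δt = 945.0 × 3600 s = 3.402 × 10^6 ft³.
Over A = 1.63 mi², depth = V / A = 0.898 in.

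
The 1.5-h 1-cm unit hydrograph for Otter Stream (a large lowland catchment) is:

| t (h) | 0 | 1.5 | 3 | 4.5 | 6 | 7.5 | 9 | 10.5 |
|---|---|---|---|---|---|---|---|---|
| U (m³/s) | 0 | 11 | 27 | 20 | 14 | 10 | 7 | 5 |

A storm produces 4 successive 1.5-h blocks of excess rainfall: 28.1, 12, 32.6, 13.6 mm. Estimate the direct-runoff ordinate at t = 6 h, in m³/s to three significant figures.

Q ≈ 166 m³/s

By discrete convolution, Q_j = Σ (P_i / 10 mm) · U_{j−i}.
At t = 6 h (j=4): Q = (28.1/10)·14 + (12/10)·20 + (32.6/10)·27 + (13.6/10)·11 = 166 m³/s.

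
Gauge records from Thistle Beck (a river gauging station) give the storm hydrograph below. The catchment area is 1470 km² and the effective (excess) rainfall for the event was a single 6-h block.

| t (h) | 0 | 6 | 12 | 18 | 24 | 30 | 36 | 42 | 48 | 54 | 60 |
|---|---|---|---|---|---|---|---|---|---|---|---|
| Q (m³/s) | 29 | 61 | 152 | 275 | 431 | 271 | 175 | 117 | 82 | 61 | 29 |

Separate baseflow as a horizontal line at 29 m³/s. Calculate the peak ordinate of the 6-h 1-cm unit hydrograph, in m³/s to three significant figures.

Direct runoff: 0.0, 32.0, 123.0, 246.0, 402.0, 242.0, 146.0, 88.0, 53.0, 32.0, 0.0 m³/s; ΣQ_DR = 1364 m³/s, peak = 402.0 m³/s.
Runoff depth d = ΣQ_DR·Δt / A = 1364 × 21600 / (1470 km²) = 20.04 mm.
The 1-cm UH is the DRH scaled by (10 mm)/d, so U_p = 402.0 × 10/20.04 = 201 m³/s.

U_p ≈ 201 m³/s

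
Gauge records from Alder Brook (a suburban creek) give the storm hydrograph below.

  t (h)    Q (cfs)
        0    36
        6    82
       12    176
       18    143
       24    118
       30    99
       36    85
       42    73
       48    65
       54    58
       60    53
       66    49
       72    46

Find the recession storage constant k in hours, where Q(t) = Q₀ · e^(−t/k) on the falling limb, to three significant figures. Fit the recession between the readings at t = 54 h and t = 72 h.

k ≈ 77.7 h

On the falling limb, Q drops from 58 to 46 cfs between t = 54 h and t = 72 h (Δt = 18 h).
k = −Δt / ln(Q₂/Q₁) = −18 / ln(46/58) = 77.7 h.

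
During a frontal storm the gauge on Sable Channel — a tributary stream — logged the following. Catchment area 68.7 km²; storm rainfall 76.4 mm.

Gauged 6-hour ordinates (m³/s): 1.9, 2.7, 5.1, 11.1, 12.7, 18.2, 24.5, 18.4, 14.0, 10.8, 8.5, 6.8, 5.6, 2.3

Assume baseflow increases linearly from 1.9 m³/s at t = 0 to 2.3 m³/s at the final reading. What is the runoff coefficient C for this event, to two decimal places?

C ≈ 0.47

ΣQ_DR = 113.2 m³/s; V = ΣQ_DR·Δt = 2.445 × 10^6 m³.
Runoff depth d = V / A = 35.59 mm.
C = d / P = 35.59 / 76.4 = 0.47.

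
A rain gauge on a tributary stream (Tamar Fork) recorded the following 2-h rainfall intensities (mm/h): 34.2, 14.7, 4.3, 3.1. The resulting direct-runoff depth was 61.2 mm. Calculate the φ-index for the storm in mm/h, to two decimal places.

Only the 2 blocks with intensity above φ contribute runoff: 34.2, 14.7 mm/h.
Σ(I−φ)·Δt = d  ⇒  (34.2+14.7 − 2φ)·2 = 61.2
φ = (48.90 − 61.2/2) / 2 = 9.15 mm/h.

φ ≈ 9.15 mm/h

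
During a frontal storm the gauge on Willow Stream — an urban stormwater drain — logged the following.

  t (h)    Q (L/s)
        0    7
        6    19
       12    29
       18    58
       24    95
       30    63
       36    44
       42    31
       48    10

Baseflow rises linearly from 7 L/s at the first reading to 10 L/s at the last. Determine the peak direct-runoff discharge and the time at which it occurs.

Subtracting baseflow gives direct-runoff ordinates: 0.00, 11.62, 21.25, 49.88, 86.50, 54.12, 34.75, 21.38, 0.00 L/s.
The maximum is 86.50 L/s, occurring at the reading for t = 24 h.

Q_p = 86.50 L/s at t = 24 h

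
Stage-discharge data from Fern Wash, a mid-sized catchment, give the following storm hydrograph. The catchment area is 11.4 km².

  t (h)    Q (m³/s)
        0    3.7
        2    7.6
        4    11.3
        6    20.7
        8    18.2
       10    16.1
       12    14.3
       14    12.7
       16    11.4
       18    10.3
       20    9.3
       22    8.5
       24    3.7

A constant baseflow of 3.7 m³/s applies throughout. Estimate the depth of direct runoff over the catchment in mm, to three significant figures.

d ≈ 63.0 mm

Direct runoff: 0.0, 3.9, 7.6, 17.0, 14.5, 12.4, 10.6, 9.0, 7.7, 6.6, 5.6, 4.8, 0.0 m³/s; ΣQ_DR = 99.70 m³/s.
V = ΣQ_DR · Δt = 99.70 × 7200 s = 7.178 × 10^5 m³.
Over A = 11.4 km², depth = V / A = 63.0 mm.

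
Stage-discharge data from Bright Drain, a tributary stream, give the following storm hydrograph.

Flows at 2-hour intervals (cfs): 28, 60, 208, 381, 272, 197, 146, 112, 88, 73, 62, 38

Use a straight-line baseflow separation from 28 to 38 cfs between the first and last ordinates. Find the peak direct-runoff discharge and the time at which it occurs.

Subtracting baseflow gives direct-runoff ordinates: 0.00, 31.09, 178.18, 350.27, 240.36, 164.45, 112.55, 77.64, 52.73, 36.82, 24.91, 0.00 cfs.
The maximum is 350.27 cfs, occurring at the reading for t = 6 h.

Q_p = 350.27 cfs at t = 6 h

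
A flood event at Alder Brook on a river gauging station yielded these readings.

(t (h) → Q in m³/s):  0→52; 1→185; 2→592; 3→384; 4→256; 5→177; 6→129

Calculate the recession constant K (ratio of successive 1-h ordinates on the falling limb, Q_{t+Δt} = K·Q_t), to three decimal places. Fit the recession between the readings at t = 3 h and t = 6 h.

K ≈ 0.695

Using the recession-limb readings at t = 3 h and t = 6 h: Q falls from 384 to 129 m³/s over 3 intervals.
K = (Q₂/Q₁)^(1/3) = (129/384)^(1/3) = 0.695.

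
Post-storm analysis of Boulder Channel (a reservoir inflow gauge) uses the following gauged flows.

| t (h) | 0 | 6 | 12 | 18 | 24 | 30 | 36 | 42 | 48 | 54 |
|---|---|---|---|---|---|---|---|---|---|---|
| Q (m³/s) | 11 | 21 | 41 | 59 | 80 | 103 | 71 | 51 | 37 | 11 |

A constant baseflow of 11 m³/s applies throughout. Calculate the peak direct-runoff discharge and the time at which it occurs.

Q_p = 92.0 m³/s at t = 30 h

Subtracting baseflow gives direct-runoff ordinates: 0.0, 10.0, 30.0, 48.0, 69.0, 92.0, 60.0, 40.0, 26.0, 0.0 m³/s.
The maximum is 92.0 m³/s, occurring at the reading for t = 30 h.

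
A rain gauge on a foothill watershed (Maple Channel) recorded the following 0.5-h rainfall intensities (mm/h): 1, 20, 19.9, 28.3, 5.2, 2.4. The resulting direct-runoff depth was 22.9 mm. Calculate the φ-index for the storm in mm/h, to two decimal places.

Only the 3 blocks with intensity above φ contribute runoff: 20, 19.9, 28.3 mm/h.
Σ(I−φ)·Δt = d  ⇒  (20+19.9+28.3 − 3φ)·0.5 = 22.9
φ = (68.20 − 22.9/0.5) / 3 = 7.47 mm/h.

φ ≈ 7.47 mm/h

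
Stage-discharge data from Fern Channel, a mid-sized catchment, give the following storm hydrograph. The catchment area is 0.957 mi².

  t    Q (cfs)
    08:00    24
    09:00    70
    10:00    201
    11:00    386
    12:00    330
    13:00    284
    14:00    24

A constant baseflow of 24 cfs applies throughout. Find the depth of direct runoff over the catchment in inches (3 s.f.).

d ≈ 1.86 in

Direct runoff: 0.0, 46.0, 177.0, 362.0, 306.0, 260.0, 0.0 cfs; ΣQ_DR = 1151 cfs.
V = ΣQ_DR · Δt = 1151 × 3600 s = 4.144 × 10^6 ft³.
Over A = 0.957 mi², depth = V / A = 1.86 in.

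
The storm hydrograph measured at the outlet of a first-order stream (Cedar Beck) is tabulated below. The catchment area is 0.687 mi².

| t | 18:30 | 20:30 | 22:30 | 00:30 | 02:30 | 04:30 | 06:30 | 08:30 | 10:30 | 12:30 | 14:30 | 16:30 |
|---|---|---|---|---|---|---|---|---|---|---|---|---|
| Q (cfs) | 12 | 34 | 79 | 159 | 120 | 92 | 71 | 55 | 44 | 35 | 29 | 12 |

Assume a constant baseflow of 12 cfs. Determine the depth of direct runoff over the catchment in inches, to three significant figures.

Direct runoff: 0.0, 22.0, 67.0, 147.0, 108.0, 80.0, 59.0, 43.0, 32.0, 23.0, 17.0, 0.0 cfs; ΣQ_DR = 598.0 cfs.
V = ΣQ_DR · Δt = 598.0 × 7200 s = 4.306 × 10^6 ft³.
Over A = 0.687 mi², depth = V / A = 2.70 in.

d ≈ 2.70 in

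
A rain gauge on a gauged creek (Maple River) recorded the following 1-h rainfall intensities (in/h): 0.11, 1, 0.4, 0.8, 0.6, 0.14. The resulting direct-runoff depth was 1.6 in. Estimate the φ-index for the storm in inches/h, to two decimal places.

Only the 4 blocks with intensity above φ contribute runoff: 1, 0.4, 0.8, 0.6 in/h.
Σ(I−φ)·Δt = d  ⇒  (1+0.4+0.8+0.6 − 4φ)·1 = 1.6
φ = (2.800 − 1.6/1) / 4 = 0.30 in/h.

φ ≈ 0.30 in/h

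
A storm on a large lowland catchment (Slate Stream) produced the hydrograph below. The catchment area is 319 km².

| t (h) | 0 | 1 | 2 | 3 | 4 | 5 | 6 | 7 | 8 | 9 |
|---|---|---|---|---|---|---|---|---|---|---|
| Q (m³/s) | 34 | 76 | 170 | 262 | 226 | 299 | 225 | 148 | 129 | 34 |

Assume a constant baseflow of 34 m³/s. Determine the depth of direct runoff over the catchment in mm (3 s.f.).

Direct runoff: 0.0, 42.0, 136.0, 228.0, 192.0, 265.0, 191.0, 114.0, 95.0, 0.0 m³/s; ΣQ_DR = 1263 m³/s.
V = ΣQ_DR · Δt = 1263 × 3600 s = 4.547 × 10^6 m³.
Over A = 319 km², depth = V / A = 14.3 mm.

d ≈ 14.3 mm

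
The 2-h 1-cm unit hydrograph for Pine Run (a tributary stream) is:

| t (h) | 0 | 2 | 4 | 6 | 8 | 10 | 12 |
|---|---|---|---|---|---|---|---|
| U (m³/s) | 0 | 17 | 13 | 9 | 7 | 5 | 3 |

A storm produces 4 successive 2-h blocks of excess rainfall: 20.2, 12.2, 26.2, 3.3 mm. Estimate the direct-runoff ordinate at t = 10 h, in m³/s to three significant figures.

Q ≈ 46.5 m³/s

By discrete convolution, Q_j = Σ (P_i / 10 mm) · U_{j−i}.
At t = 10 h (j=5): Q = (20.2/10)·5 + (12.2/10)·7 + (26.2/10)·9 + (3.3/10)·13 = 46.5 m³/s.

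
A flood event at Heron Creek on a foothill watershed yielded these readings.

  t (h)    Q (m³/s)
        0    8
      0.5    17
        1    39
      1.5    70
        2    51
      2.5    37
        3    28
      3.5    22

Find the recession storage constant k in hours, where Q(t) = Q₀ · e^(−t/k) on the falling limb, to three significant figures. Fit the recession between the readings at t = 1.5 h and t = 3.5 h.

On the falling limb, Q drops from 70 to 22 m³/s between t = 1.5 h and t = 3.5 h (Δt = 2 h).
k = −Δt / ln(Q₂/Q₁) = −2 / ln(22/70) = 1.73 h.

k ≈ 1.73 h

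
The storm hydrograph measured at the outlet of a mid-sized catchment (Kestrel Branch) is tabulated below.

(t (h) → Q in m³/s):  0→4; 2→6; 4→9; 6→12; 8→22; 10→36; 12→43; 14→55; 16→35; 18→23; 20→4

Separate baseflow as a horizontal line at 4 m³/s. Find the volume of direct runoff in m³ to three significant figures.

V ≈ 1.48 × 10^6 m³

Direct-runoff ordinates (Q − Q_b): 0.0, 2.0, 5.0, 8.0, 18.0, 32.0, 39.0, 51.0, 31.0, 19.0, 0.0 m³/s.
ΣQ_DR = 205.0 m³/s.
With Δt = 2 h = 7200 s, V = ΣQ_DR · Δt = 205.0 × 7200 = 1.48 × 10^6 m³.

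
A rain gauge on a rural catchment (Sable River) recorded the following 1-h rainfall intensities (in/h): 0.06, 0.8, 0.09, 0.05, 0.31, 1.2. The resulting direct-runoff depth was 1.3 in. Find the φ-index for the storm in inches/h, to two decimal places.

φ ≈ 0.35 in/h

Only the 2 blocks with intensity above φ contribute runoff: 0.8, 1.2 in/h.
Σ(I−φ)·Δt = d  ⇒  (0.8+1.2 − 2φ)·1 = 1.3
φ = (2.000 − 1.3/1) / 2 = 0.35 in/h.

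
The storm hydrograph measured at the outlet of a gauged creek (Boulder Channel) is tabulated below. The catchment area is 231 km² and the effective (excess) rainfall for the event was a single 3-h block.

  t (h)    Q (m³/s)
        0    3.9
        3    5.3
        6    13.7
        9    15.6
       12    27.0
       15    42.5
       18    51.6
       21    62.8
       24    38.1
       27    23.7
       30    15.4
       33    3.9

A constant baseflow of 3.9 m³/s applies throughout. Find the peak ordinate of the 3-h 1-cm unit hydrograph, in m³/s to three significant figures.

Direct runoff: 0.0, 1.4, 9.8, 11.7, 23.1, 38.6, 47.7, 58.9, 34.2, 19.8, 11.5, 0.0 m³/s; ΣQ_DR = 256.7 m³/s, peak = 58.9 m³/s.
Runoff depth d = ΣQ_DR·Δt / A = 256.7 × 10800 / (231 km²) = 12.00 mm.
The 1-cm UH is the DRH scaled by (10 mm)/d, so U_p = 58.9 × 10/12.00 = 49.1 m³/s.

U_p ≈ 49.1 m³/s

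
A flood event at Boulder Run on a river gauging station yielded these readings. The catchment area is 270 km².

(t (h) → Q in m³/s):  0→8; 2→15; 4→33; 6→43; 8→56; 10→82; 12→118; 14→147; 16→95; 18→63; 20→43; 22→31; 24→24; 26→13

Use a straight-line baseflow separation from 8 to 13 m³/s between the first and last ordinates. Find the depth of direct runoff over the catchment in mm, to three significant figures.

d ≈ 16.6 mm

Direct runoff: 0.00, 6.62, 24.23, 33.85, 46.46, 72.08, 107.69, 136.31, 83.92, 51.54, 31.15, 18.77, 11.38, 0.00 m³/s; ΣQ_DR = 624.0 m³/s.
V = ΣQ_DR · Δt = 624.0 × 7200 s = 4.493 × 10^6 m³.
Over A = 270 km², depth = V / A = 16.6 mm.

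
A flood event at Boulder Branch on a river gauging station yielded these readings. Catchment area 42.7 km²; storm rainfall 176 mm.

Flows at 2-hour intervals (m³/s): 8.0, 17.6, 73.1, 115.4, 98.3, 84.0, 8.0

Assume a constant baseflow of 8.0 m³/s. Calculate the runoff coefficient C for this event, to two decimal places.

C ≈ 0.33

ΣQ_DR = 348.4 m³/s; V = ΣQ_DR·Δt = 2.508 × 10^6 m³.
Runoff depth d = V / A = 58.75 mm.
C = d / P = 58.75 / 176 = 0.33.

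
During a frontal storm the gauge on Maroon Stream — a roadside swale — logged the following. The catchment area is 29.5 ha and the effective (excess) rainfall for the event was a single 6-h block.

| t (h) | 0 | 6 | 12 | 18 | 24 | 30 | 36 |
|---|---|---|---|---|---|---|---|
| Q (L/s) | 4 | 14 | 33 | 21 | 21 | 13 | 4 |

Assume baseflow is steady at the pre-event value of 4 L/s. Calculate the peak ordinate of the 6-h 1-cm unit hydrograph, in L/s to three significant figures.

Direct runoff: 0.0, 10.0, 29.0, 17.0, 17.0, 9.0, 0.0 L/s; ΣQ_DR = 82.00 L/s, peak = 29.0 L/s.
Runoff depth d = ΣQ_DR·Δt / A = 82.00 × 21600 / (29.5 ha) = 6.004 mm.
The 1-cm UH is the DRH scaled by (10 mm)/d, so U_p = 29.0 × 10/6.004 = 48.3 L/s.

U_p ≈ 48.3 L/s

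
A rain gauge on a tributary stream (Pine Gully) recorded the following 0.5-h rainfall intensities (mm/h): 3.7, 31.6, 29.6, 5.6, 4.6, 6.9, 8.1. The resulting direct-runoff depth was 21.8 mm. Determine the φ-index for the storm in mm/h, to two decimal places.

φ ≈ 8.80 mm/h

Only the 2 blocks with intensity above φ contribute runoff: 31.6, 29.6 mm/h.
Σ(I−φ)·Δt = d  ⇒  (31.6+29.6 − 2φ)·0.5 = 21.8
φ = (61.20 − 21.8/0.5) / 2 = 8.80 mm/h.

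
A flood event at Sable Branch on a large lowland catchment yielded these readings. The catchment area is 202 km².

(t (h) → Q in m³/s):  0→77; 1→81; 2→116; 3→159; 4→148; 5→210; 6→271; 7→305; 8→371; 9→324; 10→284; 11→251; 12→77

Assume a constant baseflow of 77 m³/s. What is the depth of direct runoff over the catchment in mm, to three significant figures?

Direct runoff: 0.0, 4.0, 39.0, 82.0, 71.0, 133.0, 194.0, 228.0, 294.0, 247.0, 207.0, 174.0, 0.0 m³/s; ΣQ_DR = 1673 m³/s.
V = ΣQ_DR · Δt = 1673 × 3600 s = 6.023 × 10^6 m³.
Over A = 202 km², depth = V / A = 29.8 mm.

d ≈ 29.8 mm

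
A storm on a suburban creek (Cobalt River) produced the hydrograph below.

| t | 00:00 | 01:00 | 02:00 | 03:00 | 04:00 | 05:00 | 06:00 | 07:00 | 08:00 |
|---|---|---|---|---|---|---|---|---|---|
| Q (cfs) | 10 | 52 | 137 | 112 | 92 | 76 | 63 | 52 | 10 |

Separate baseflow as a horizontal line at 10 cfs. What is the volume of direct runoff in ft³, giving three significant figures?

V ≈ 1.85 × 10^6 ft³

Direct-runoff ordinates (Q − Q_b): 0.0, 42.0, 127.0, 102.0, 82.0, 66.0, 53.0, 42.0, 0.0 cfs.
ΣQ_DR = 514.0 cfs.
With Δt = 1 h = 3600 s, V = ΣQ_DR · Δt = 514.0 × 3600 = 1.85 × 10^6 ft³.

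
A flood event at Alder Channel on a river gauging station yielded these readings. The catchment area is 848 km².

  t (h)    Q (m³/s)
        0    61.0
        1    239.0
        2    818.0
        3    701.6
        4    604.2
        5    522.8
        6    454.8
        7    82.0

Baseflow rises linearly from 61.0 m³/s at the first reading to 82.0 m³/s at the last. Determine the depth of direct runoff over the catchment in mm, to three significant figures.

Direct runoff: 0.00, 175.00, 751.00, 631.60, 531.20, 446.80, 375.80, 0.00 m³/s; ΣQ_DR = 2911 m³/s.
V = ΣQ_DR · Δt = 2911 × 3600 s = 1.048 × 10^7 m³.
Over A = 848 km², depth = V / A = 12.4 mm.

d ≈ 12.4 mm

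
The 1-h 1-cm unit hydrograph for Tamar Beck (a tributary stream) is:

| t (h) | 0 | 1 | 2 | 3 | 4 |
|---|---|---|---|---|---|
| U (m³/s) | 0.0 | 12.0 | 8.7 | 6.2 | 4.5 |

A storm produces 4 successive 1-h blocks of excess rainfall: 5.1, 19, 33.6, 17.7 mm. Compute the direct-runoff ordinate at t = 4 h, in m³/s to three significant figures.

By discrete convolution, Q_j = Σ (P_i / 10 mm) · U_{j−i}.
At t = 4 h (j=4): Q = (5.1/10)·4.5 + (19/10)·6.2 + (33.6/10)·8.7 + (17.7/10)·12.0 = 64.5 m³/s.

Q ≈ 64.5 m³/s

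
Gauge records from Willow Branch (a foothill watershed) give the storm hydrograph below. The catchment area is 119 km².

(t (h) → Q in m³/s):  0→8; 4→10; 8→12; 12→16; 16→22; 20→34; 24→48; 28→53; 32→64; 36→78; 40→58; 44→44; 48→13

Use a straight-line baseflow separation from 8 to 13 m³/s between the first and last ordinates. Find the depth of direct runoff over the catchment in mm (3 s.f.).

d ≈ 39.1 mm

Direct runoff: 0.00, 1.58, 3.17, 6.75, 12.33, 23.92, 37.50, 42.08, 52.67, 66.25, 45.83, 31.42, 0.00 m³/s; ΣQ_DR = 323.5 m³/s.
V = ΣQ_DR · Δt = 323.5 × 14400 s = 4.658 × 10^6 m³.
Over A = 119 km², depth = V / A = 39.1 mm.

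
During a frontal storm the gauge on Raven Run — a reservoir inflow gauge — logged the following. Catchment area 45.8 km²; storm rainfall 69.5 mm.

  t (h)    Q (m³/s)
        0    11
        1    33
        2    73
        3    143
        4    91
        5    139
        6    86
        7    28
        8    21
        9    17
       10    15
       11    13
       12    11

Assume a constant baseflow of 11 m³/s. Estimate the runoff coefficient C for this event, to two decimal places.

ΣQ_DR = 538.0 m³/s; V = ΣQ_DR·Δt = 1.937 × 10^6 m³.
Runoff depth d = V / A = 42.29 mm.
C = d / P = 42.29 / 69.5 = 0.61.

C ≈ 0.61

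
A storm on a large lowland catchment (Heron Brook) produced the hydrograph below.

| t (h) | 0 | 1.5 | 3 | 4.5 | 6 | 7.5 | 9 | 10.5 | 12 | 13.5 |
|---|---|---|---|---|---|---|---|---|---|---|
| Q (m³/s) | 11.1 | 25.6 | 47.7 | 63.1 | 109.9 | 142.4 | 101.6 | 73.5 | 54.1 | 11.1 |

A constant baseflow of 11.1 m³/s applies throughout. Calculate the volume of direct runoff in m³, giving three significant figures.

V ≈ 2.86 × 10^6 m³

Direct-runoff ordinates (Q − Q_b): 0.0, 14.5, 36.6, 52.0, 98.8, 131.3, 90.5, 62.4, 43.0, 0.0 m³/s.
ΣQ_DR = 529.1 m³/s.
With Δt = 1.5 h = 5400 s, V = ΣQ_DR · Δt = 529.1 × 5400 = 2.86 × 10^6 m³.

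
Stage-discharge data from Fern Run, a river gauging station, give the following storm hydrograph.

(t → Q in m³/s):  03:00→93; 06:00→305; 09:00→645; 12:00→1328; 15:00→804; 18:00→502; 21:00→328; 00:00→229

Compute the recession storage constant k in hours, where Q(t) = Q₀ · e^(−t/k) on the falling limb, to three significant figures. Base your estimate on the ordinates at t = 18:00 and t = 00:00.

k ≈ 7.64 h

On the falling limb, Q drops from 502 to 229 m³/s between t = 18:00 and t = 00:00 (Δt = 6 h).
k = −Δt / ln(Q₂/Q₁) = −6 / ln(229/502) = 7.64 h.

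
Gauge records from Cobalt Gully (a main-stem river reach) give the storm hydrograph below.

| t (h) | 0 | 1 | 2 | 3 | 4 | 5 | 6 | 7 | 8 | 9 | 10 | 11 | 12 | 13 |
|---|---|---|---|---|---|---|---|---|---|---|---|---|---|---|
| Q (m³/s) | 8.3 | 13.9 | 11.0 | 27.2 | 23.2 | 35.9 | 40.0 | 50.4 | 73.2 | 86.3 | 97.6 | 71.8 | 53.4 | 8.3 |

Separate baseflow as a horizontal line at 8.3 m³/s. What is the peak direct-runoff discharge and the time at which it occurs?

Q_p = 89.3 m³/s at t = 10 h

Subtracting baseflow gives direct-runoff ordinates: 0.0, 5.6, 2.7, 18.9, 14.9, 27.6, 31.7, 42.1, 64.9, 78.0, 89.3, 63.5, 45.1, 0.0 m³/s.
The maximum is 89.3 m³/s, occurring at the reading for t = 10 h.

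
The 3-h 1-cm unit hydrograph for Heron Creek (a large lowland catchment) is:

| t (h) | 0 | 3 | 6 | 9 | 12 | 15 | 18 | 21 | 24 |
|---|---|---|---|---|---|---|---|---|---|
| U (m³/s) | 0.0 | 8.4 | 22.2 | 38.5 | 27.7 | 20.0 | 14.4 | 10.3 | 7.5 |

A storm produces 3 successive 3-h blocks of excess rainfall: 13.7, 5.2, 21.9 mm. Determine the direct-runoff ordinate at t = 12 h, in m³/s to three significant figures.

Q ≈ 107 m³/s

By discrete convolution, Q_j = Σ (P_i / 10 mm) · U_{j−i}.
At t = 12 h (j=4): Q = (13.7/10)·27.7 + (5.2/10)·38.5 + (21.9/10)·22.2 = 107 m³/s.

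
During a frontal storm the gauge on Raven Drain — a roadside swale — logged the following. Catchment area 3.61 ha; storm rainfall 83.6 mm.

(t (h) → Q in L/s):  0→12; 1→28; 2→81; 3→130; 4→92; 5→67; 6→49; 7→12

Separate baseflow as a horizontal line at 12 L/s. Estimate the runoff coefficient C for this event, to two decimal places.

C ≈ 0.45

ΣQ_DR = 375.0 L/s; V = ΣQ_DR·Δt = 1.350 × 10^6 L.
Runoff depth d = V / A = 37.40 mm.
C = d / P = 37.40 / 83.6 = 0.45.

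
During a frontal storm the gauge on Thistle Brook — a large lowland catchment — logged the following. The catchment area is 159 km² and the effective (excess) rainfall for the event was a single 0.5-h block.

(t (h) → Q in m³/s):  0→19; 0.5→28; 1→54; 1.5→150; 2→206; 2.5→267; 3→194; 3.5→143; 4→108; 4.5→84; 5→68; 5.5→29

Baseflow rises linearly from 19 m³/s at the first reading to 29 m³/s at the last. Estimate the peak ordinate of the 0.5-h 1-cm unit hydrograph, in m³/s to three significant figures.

Direct runoff: 0.00, 8.09, 33.18, 128.27, 183.36, 243.45, 169.55, 117.64, 81.73, 56.82, 39.91, 0.00 m³/s; ΣQ_DR = 1062 m³/s, peak = 243.45 m³/s.
Runoff depth d = ΣQ_DR·Δt / A = 1062 × 1800 / (159 km²) = 12.02 mm.
The 1-cm UH is the DRH scaled by (10 mm)/d, so U_p = 243.45 × 10/12.02 = 202 m³/s.

U_p ≈ 202 m³/s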